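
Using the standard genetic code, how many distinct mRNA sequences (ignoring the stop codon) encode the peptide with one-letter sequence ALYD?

Ala: 4 codons.
Leu: 6 codons.
Tyr: 2 codons.
Asp: 2 codons.
4 × 6 × 2 × 2 = 96.

96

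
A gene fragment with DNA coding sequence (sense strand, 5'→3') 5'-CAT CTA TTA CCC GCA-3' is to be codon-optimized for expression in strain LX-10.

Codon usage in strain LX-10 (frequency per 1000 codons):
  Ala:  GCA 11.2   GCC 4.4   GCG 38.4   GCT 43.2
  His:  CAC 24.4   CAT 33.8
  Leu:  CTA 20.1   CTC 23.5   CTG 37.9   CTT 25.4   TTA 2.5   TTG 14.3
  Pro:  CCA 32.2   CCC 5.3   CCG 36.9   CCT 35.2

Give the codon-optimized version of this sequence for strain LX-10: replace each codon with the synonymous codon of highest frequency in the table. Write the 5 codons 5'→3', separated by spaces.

CAT CTG CTG CCG GCT

Codon 1 (His): best is CAT at 33.8.
Codon 2 (Leu): best is CTG at 37.9.
Codon 3 (Leu): best is CTG at 37.9.
Codon 4 (Pro): best is CCG at 36.9.
Codon 5 (Ala): best is GCT at 43.2.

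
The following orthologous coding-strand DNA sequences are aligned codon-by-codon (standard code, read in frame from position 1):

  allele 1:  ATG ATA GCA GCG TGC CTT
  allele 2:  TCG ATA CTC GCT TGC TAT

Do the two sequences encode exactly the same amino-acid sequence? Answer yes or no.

no

Codon 1: ATG Met / TCG Ser — nonsynonymous.
Codon 2: ATA Ile / ATA Ile — identical.
Codon 3: GCA Ala / CTC Leu — nonsynonymous.
Codon 4: GCG Ala / GCT Ala — synonymous.
Codon 5: TGC Cys / TGC Cys — identical.
Codon 6: CTT Leu / TAT Tyr — nonsynonymous.
Nonsynonymous differences: 3 → different protein.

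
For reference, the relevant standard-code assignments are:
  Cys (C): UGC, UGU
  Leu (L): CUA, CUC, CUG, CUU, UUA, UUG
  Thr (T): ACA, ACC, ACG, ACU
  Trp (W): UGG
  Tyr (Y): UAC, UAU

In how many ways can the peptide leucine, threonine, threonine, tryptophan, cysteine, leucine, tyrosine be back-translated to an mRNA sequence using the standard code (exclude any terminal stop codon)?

2304

Leu: 6 codons.
Thr: 4 codons.
Thr: 4 codons.
Trp: 1 codon.
Cys: 2 codons.
Leu: 6 codons.
Tyr: 2 codons.
6 × 4 × 4 × 1 × 2 × 6 × 2 = 2304.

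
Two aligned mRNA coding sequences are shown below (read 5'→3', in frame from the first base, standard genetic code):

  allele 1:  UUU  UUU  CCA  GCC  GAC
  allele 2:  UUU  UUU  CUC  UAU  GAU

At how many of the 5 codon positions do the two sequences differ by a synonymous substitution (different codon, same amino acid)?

Codon 1: UUU Phe / UUU Phe — identical.
Codon 2: UUU Phe / UUU Phe — identical.
Codon 3: CCA Pro / CUC Leu — nonsynonymous.
Codon 4: GCC Ala / UAU Tyr — nonsynonymous.
Codon 5: GAC Asp / GAU Asp — synonymous.
Synonymous differences: 1.

1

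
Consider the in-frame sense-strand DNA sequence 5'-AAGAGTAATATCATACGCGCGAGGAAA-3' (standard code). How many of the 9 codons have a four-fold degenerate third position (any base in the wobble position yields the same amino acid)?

Codon 1 AAG (Lys): third position 2-fold.
Codon 2 AGT (Ser): third position 2-fold.
Codon 3 AAT (Asn): third position 2-fold.
Codon 4 ATC (Ile): third position 3-fold.
Codon 5 ATA (Ile): third position 3-fold.
Codon 6 CGC (Arg): third position 4-fold.
Codon 7 GCG (Ala): third position 4-fold.
Codon 8 AGG (Arg): third position 2-fold.
Codon 9 AAA (Lys): third position 2-fold.
Four-fold degenerate third positions: 2.

2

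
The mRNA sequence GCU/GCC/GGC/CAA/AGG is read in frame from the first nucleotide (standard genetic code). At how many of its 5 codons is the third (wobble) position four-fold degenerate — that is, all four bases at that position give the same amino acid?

Codon 1 GCU (Ala): third position 4-fold.
Codon 2 GCC (Ala): third position 4-fold.
Codon 3 GGC (Gly): third position 4-fold.
Codon 4 CAA (Gln): third position 2-fold.
Codon 5 AGG (Arg): third position 2-fold.
Four-fold degenerate third positions: 3.

3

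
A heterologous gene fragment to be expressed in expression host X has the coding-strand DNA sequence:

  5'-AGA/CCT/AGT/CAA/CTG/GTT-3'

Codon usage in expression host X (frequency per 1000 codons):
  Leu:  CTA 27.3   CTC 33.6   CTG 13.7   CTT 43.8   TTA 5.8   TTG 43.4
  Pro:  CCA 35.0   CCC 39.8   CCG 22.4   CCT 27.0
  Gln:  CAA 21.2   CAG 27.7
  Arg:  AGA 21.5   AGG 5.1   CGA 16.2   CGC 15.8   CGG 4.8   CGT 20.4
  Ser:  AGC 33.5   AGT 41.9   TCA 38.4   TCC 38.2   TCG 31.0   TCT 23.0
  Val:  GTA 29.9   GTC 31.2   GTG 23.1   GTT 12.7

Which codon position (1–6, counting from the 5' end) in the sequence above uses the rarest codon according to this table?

Codon 1 AGA (Arg): 21.5 per 1000.
Codon 2 CCT (Pro): 27.0 per 1000.
Codon 3 AGT (Ser): 41.9 per 1000.
Codon 4 CAA (Gln): 21.2 per 1000.
Codon 5 CTG (Leu): 13.7 per 1000.
Codon 6 GTT (Val): 12.7 per 1000.
Lowest frequency is 12.7 at codon 6.

6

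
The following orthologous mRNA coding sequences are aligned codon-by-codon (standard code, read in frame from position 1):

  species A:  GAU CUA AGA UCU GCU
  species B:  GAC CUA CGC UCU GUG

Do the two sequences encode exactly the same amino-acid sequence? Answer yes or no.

no

Codon 1: GAU Asp / GAC Asp — synonymous.
Codon 2: CUA Leu / CUA Leu — identical.
Codon 3: AGA Arg / CGC Arg — synonymous.
Codon 4: UCU Ser / UCU Ser — identical.
Codon 5: GCU Ala / GUG Val — nonsynonymous.
Nonsynonymous differences: 1 → different protein.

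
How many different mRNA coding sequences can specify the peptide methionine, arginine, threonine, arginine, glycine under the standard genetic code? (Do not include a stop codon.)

576

Met: 1 codon.
Arg: 6 codons.
Thr: 4 codons.
Arg: 6 codons.
Gly: 4 codons.
1 × 6 × 4 × 6 × 4 = 576.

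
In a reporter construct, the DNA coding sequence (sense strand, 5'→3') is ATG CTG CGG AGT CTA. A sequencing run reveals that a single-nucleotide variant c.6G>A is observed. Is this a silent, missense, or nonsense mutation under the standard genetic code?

Position 6 falls in codon 2: CTG → Leu.
After the substitution the codon is CTA → Leu.
Both encode Leu, so the change is synonymous.

silent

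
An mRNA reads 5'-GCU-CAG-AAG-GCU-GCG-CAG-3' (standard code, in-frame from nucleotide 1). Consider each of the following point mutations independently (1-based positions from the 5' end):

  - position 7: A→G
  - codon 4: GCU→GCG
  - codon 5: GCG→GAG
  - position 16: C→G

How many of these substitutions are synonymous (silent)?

1

Codon 3: AAG (Lys) → GAG (Glu) — missense.
Codon 4: GCU (Ala) → GCG (Ala) — synonymous.
Codon 5: GCG (Ala) → GAG (Glu) — missense.
Codon 6: CAG (Gln) → GAG (Glu) — missense.
Synonymous: 1 of 4.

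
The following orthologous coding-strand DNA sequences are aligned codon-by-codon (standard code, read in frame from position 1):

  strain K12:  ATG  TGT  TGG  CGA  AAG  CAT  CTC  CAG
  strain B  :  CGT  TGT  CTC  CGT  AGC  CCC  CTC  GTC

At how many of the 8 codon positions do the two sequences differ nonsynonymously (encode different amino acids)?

5

Codon 1: ATG Met / CGT Arg — nonsynonymous.
Codon 2: TGT Cys / TGT Cys — identical.
Codon 3: TGG Trp / CTC Leu — nonsynonymous.
Codon 4: CGA Arg / CGT Arg — synonymous.
Codon 5: AAG Lys / AGC Ser — nonsynonymous.
Codon 6: CAT His / CCC Pro — nonsynonymous.
Codon 7: CTC Leu / CTC Leu — identical.
Codon 8: CAG Gln / GTC Val — nonsynonymous.
Nonsynonymous differences: 5.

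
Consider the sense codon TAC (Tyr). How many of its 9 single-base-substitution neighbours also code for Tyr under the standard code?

1

Position 1: none → 0 synonymous.
Position 2: none → 0 synonymous.
Position 3: TAT → 1 synonymous.
Total: 0 + 0 + 1 = 1.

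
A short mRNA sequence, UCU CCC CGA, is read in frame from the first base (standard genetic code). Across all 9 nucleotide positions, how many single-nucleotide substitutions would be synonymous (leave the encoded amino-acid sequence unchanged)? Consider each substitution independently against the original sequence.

10

Codon 1 (UCU, Ser): 3 synonymous substitutions.
Codon 2 (CCC, Pro): 3 synonymous substitutions.
Codon 3 (CGA, Arg): 4 synonymous substitutions.
Total: 3 + 3 + 4 = 10.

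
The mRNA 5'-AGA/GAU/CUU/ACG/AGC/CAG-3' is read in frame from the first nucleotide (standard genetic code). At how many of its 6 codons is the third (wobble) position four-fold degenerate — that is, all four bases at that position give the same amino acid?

Codon 1 AGA (Arg): third position 2-fold.
Codon 2 GAU (Asp): third position 2-fold.
Codon 3 CUU (Leu): third position 4-fold.
Codon 4 ACG (Thr): third position 4-fold.
Codon 5 AGC (Ser): third position 2-fold.
Codon 6 CAG (Gln): third position 2-fold.
Four-fold degenerate third positions: 2.

2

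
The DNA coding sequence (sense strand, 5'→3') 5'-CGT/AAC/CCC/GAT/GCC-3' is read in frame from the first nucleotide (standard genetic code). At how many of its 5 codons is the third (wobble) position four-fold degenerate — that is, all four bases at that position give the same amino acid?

3

Codon 1 CGT (Arg): third position 4-fold.
Codon 2 AAC (Asn): third position 2-fold.
Codon 3 CCC (Pro): third position 4-fold.
Codon 4 GAT (Asp): third position 2-fold.
Codon 5 GCC (Ala): third position 4-fold.
Four-fold degenerate third positions: 3.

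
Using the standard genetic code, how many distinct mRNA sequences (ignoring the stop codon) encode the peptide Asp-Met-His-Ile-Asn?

24

Asp: 2 codons.
Met: 1 codon.
His: 2 codons.
Ile: 3 codons.
Asn: 2 codons.
2 × 1 × 2 × 3 × 2 = 24.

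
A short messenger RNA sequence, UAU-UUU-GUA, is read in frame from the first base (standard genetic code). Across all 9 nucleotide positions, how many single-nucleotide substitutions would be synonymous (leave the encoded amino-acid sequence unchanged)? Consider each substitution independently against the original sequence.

5

Codon 1 (UAU, Tyr): 1 synonymous substitution.
Codon 2 (UUU, Phe): 1 synonymous substitution.
Codon 3 (GUA, Val): 3 synonymous substitutions.
Total: 1 + 1 + 3 = 5.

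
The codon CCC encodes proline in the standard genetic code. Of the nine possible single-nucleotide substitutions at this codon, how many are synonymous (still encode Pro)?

3

Position 1: none → 0 synonymous.
Position 2: none → 0 synonymous.
Position 3: CCU, CCA, CCG → 3 synonymous.
Total: 0 + 0 + 3 = 3.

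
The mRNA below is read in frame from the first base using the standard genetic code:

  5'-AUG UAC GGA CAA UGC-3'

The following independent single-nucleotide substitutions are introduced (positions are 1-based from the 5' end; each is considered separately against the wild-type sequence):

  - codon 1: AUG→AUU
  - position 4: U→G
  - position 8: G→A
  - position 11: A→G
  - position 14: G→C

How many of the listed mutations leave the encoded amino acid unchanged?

0

Codon 1: AUG (Met) → AUU (Ile) — missense.
Codon 2: UAC (Tyr) → GAC (Asp) — missense.
Codon 3: GGA (Gly) → GAA (Glu) — missense.
Codon 4: CAA (Gln) → CGA (Arg) — missense.
Codon 5: UGC (Cys) → UCC (Ser) — missense.
Synonymous: 0 of 5.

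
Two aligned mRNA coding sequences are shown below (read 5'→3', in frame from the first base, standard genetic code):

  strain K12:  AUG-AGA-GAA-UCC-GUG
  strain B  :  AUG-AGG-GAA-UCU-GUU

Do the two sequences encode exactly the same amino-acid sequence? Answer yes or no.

yes

Codon 1: AUG Met / AUG Met — identical.
Codon 2: AGA Arg / AGG Arg — synonymous.
Codon 3: GAA Glu / GAA Glu — identical.
Codon 4: UCC Ser / UCU Ser — synonymous.
Codon 5: GUG Val / GUU Val — synonymous.
Nonsynonymous differences: 0 → same protein.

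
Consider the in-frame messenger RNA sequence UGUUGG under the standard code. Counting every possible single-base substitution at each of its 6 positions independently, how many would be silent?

1

Codon 1 (UGU, Cys): 1 synonymous substitution.
Codon 2 (UGG, Trp): 0 synonymous substitutions.
Total: 1 + 0 = 1.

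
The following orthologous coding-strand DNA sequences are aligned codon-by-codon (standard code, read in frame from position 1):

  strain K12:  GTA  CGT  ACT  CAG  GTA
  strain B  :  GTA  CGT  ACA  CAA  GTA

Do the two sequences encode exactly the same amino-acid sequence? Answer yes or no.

Codon 1: GTA Val / GTA Val — identical.
Codon 2: CGT Arg / CGT Arg — identical.
Codon 3: ACT Thr / ACA Thr — synonymous.
Codon 4: CAG Gln / CAA Gln — synonymous.
Codon 5: GTA Val / GTA Val — identical.
Nonsynonymous differences: 0 → same protein.

yes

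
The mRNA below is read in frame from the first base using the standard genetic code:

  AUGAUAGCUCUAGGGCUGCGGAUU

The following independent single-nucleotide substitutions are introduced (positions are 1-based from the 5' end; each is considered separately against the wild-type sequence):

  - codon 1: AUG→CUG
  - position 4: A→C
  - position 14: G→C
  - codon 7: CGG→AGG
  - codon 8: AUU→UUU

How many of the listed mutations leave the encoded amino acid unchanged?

1

Codon 1: AUG (Met) → CUG (Leu) — missense.
Codon 2: AUA (Ile) → CUA (Leu) — missense.
Codon 5: GGG (Gly) → GCG (Ala) — missense.
Codon 7: CGG (Arg) → AGG (Arg) — synonymous.
Codon 8: AUU (Ile) → UUU (Phe) — missense.
Synonymous: 1 of 5.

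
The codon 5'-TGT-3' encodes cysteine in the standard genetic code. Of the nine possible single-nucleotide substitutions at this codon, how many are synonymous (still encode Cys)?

Position 1: none → 0 synonymous.
Position 2: none → 0 synonymous.
Position 3: TGC → 1 synonymous.
Total: 0 + 0 + 1 = 1.

1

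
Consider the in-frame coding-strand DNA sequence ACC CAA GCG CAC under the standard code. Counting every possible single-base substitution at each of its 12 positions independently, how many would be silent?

8

Codon 1 (ACC, Thr): 3 synonymous substitutions.
Codon 2 (CAA, Gln): 1 synonymous substitution.
Codon 3 (GCG, Ala): 3 synonymous substitutions.
Codon 4 (CAC, His): 1 synonymous substitution.
Total: 3 + 1 + 3 + 1 = 8.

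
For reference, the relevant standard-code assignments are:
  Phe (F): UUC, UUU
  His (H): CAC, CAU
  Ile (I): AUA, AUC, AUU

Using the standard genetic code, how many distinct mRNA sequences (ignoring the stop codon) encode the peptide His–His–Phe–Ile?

24

His: 2 codons.
His: 2 codons.
Phe: 2 codons.
Ile: 3 codons.
2 × 2 × 2 × 3 = 24.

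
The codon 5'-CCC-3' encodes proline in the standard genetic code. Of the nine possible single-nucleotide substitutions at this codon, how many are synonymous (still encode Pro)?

3

Position 1: none → 0 synonymous.
Position 2: none → 0 synonymous.
Position 3: CCU, CCA, CCG → 3 synonymous.
Total: 0 + 0 + 3 = 3.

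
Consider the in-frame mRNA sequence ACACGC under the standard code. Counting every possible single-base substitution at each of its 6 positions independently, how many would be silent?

6

Codon 1 (ACA, Thr): 3 synonymous substitutions.
Codon 2 (CGC, Arg): 3 synonymous substitutions.
Total: 3 + 3 = 6.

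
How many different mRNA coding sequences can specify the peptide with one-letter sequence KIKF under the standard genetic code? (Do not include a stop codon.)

Lys: 2 codons.
Ile: 3 codons.
Lys: 2 codons.
Phe: 2 codons.
2 × 3 × 2 × 2 = 24.

24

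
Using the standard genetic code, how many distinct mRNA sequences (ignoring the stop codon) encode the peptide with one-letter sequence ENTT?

Glu: 2 codons.
Asn: 2 codons.
Thr: 4 codons.
Thr: 4 codons.
2 × 2 × 4 × 4 = 64.

64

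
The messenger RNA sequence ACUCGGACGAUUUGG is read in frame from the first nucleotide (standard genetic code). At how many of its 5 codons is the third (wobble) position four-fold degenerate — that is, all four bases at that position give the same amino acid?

Codon 1 ACU (Thr): third position 4-fold.
Codon 2 CGG (Arg): third position 4-fold.
Codon 3 ACG (Thr): third position 4-fold.
Codon 4 AUU (Ile): third position 3-fold.
Codon 5 UGG (Trp): third position 1-fold.
Four-fold degenerate third positions: 3.

3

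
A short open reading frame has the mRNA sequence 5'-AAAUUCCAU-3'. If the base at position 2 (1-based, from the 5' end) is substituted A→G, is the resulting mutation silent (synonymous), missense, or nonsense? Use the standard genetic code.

missense

Position 2 falls in codon 1: AAA → Lys.
After the substitution the codon is AGA → Arg.
Lys ≠ Arg, so this is a missense mutation.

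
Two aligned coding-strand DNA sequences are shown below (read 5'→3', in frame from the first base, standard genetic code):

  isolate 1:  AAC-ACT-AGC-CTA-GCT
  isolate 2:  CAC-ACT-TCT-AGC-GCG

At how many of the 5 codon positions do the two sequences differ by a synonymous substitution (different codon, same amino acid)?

2

Codon 1: AAC Asn / CAC His — nonsynonymous.
Codon 2: ACT Thr / ACT Thr — identical.
Codon 3: AGC Ser / TCT Ser — synonymous.
Codon 4: CTA Leu / AGC Ser — nonsynonymous.
Codon 5: GCT Ala / GCG Ala — synonymous.
Synonymous differences: 2.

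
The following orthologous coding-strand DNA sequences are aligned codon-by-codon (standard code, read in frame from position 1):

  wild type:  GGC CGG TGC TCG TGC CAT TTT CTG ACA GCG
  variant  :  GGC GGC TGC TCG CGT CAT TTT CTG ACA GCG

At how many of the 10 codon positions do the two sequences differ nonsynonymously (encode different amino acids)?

2

Codon 1: GGC Gly / GGC Gly — identical.
Codon 2: CGG Arg / GGC Gly — nonsynonymous.
Codon 3: TGC Cys / TGC Cys — identical.
Codon 4: TCG Ser / TCG Ser — identical.
Codon 5: TGC Cys / CGT Arg — nonsynonymous.
Codon 6: CAT His / CAT His — identical.
Codon 7: TTT Phe / TTT Phe — identical.
Codon 8: CTG Leu / CTG Leu — identical.
Codon 9: ACA Thr / ACA Thr — identical.
Codon 10: GCG Ala / GCG Ala — identical.
Nonsynonymous differences: 2.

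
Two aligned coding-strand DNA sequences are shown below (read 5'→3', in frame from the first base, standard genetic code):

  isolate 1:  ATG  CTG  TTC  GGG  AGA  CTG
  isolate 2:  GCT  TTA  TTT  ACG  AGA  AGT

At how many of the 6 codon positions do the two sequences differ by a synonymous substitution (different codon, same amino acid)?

2

Codon 1: ATG Met / GCT Ala — nonsynonymous.
Codon 2: CTG Leu / TTA Leu — synonymous.
Codon 3: TTC Phe / TTT Phe — synonymous.
Codon 4: GGG Gly / ACG Thr — nonsynonymous.
Codon 5: AGA Arg / AGA Arg — identical.
Codon 6: CTG Leu / AGT Ser — nonsynonymous.
Synonymous differences: 2.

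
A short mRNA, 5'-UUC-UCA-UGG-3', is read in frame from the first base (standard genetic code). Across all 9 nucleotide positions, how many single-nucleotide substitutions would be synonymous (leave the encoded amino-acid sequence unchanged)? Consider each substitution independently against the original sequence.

4

Codon 1 (UUC, Phe): 1 synonymous substitution.
Codon 2 (UCA, Ser): 3 synonymous substitutions.
Codon 3 (UGG, Trp): 0 synonymous substitutions.
Total: 1 + 3 + 0 = 4.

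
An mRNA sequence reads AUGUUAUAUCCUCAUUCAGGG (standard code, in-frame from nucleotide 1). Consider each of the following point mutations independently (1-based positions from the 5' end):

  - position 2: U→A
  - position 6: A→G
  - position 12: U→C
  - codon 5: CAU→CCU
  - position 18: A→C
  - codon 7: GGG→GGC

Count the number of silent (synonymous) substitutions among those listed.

Codon 1: AUG (Met) → AAG (Lys) — missense.
Codon 2: UUA (Leu) → UUG (Leu) — synonymous.
Codon 4: CCU (Pro) → CCC (Pro) — synonymous.
Codon 5: CAU (His) → CCU (Pro) — missense.
Codon 6: UCA (Ser) → UCC (Ser) — synonymous.
Codon 7: GGG (Gly) → GGC (Gly) — synonymous.
Synonymous: 4 of 6.

4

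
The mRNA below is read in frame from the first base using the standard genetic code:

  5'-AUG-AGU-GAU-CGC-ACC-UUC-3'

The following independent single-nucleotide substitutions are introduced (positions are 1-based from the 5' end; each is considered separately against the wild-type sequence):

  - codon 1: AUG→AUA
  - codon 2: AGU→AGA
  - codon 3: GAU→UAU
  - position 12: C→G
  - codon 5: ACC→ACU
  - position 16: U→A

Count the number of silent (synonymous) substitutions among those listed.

2

Codon 1: AUG (Met) → AUA (Ile) — missense.
Codon 2: AGU (Ser) → AGA (Arg) — missense.
Codon 3: GAU (Asp) → UAU (Tyr) — missense.
Codon 4: CGC (Arg) → CGG (Arg) — synonymous.
Codon 5: ACC (Thr) → ACU (Thr) — synonymous.
Codon 6: UUC (Phe) → AUC (Ile) — missense.
Synonymous: 2 of 6.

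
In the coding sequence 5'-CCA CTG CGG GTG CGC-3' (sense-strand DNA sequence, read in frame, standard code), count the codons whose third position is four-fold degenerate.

Codon 1 CCA (Pro): third position 4-fold.
Codon 2 CTG (Leu): third position 4-fold.
Codon 3 CGG (Arg): third position 4-fold.
Codon 4 GTG (Val): third position 4-fold.
Codon 5 CGC (Arg): third position 4-fold.
Four-fold degenerate third positions: 5.

5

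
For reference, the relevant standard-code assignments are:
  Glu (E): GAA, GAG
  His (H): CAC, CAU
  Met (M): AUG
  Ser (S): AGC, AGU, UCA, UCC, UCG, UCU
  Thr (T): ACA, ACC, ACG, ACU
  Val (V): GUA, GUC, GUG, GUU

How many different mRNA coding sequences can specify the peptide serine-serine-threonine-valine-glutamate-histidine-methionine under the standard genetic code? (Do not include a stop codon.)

2304

Ser: 6 codons.
Ser: 6 codons.
Thr: 4 codons.
Val: 4 codons.
Glu: 2 codons.
His: 2 codons.
Met: 1 codon.
6 × 6 × 4 × 4 × 2 × 2 × 1 = 2304.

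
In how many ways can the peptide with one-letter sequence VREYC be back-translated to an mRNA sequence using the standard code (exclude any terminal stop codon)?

192

Val: 4 codons.
Arg: 6 codons.
Glu: 2 codons.
Tyr: 2 codons.
Cys: 2 codons.
4 × 6 × 2 × 2 × 2 = 192.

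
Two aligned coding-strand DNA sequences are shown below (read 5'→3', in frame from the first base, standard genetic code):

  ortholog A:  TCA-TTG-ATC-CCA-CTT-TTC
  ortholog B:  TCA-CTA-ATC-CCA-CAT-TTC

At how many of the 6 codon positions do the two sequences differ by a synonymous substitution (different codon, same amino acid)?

1

Codon 1: TCA Ser / TCA Ser — identical.
Codon 2: TTG Leu / CTA Leu — synonymous.
Codon 3: ATC Ile / ATC Ile — identical.
Codon 4: CCA Pro / CCA Pro — identical.
Codon 5: CTT Leu / CAT His — nonsynonymous.
Codon 6: TTC Phe / TTC Phe — identical.
Synonymous differences: 1.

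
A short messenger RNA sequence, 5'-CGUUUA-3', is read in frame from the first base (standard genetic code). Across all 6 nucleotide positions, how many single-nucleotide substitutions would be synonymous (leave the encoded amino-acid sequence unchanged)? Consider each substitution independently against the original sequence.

5

Codon 1 (CGU, Arg): 3 synonymous substitutions.
Codon 2 (UUA, Leu): 2 synonymous substitutions.
Total: 3 + 2 = 5.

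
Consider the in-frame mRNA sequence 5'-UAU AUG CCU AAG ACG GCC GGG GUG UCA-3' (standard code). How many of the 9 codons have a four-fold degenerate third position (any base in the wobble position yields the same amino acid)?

Codon 1 UAU (Tyr): third position 2-fold.
Codon 2 AUG (Met): third position 1-fold.
Codon 3 CCU (Pro): third position 4-fold.
Codon 4 AAG (Lys): third position 2-fold.
Codon 5 ACG (Thr): third position 4-fold.
Codon 6 GCC (Ala): third position 4-fold.
Codon 7 GGG (Gly): third position 4-fold.
Codon 8 GUG (Val): third position 4-fold.
Codon 9 UCA (Ser): third position 4-fold.
Four-fold degenerate third positions: 6.

6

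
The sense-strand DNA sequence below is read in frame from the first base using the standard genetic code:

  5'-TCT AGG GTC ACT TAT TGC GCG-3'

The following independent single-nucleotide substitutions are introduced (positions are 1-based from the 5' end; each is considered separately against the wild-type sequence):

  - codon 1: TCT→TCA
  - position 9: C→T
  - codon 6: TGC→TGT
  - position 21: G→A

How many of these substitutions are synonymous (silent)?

Codon 1: TCT (Ser) → TCA (Ser) — synonymous.
Codon 3: GTC (Val) → GTT (Val) — synonymous.
Codon 6: TGC (Cys) → TGT (Cys) — synonymous.
Codon 7: GCG (Ala) → GCA (Ala) — synonymous.
Synonymous: 4 of 4.

4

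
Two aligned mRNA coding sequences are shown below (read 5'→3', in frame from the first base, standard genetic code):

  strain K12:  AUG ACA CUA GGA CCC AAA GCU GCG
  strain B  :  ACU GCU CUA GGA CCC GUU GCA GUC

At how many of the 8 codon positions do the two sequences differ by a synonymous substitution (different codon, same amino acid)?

Codon 1: AUG Met / ACU Thr — nonsynonymous.
Codon 2: ACA Thr / GCU Ala — nonsynonymous.
Codon 3: CUA Leu / CUA Leu — identical.
Codon 4: GGA Gly / GGA Gly — identical.
Codon 5: CCC Pro / CCC Pro — identical.
Codon 6: AAA Lys / GUU Val — nonsynonymous.
Codon 7: GCU Ala / GCA Ala — synonymous.
Codon 8: GCG Ala / GUC Val — nonsynonymous.
Synonymous differences: 1.

1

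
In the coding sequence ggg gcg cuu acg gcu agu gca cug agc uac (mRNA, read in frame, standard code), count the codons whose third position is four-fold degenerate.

7

Codon 1 GGG (Gly): third position 4-fold.
Codon 2 GCG (Ala): third position 4-fold.
Codon 3 CUU (Leu): third position 4-fold.
Codon 4 ACG (Thr): third position 4-fold.
Codon 5 GCU (Ala): third position 4-fold.
Codon 6 AGU (Ser): third position 2-fold.
Codon 7 GCA (Ala): third position 4-fold.
Codon 8 CUG (Leu): third position 4-fold.
Codon 9 AGC (Ser): third position 2-fold.
Codon 10 UAC (Tyr): third position 2-fold.
Four-fold degenerate third positions: 7.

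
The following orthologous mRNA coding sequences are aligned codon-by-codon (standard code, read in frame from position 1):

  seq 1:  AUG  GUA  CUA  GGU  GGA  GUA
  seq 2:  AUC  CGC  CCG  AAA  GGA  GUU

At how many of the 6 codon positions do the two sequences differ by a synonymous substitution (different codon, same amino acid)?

Codon 1: AUG Met / AUC Ile — nonsynonymous.
Codon 2: GUA Val / CGC Arg — nonsynonymous.
Codon 3: CUA Leu / CCG Pro — nonsynonymous.
Codon 4: GGU Gly / AAA Lys — nonsynonymous.
Codon 5: GGA Gly / GGA Gly — identical.
Codon 6: GUA Val / GUU Val — synonymous.
Synonymous differences: 1.

1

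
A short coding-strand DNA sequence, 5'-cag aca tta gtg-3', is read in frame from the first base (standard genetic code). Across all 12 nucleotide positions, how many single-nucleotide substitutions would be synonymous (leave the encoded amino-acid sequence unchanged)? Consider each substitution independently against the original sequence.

9

Codon 1 (CAG, Gln): 1 synonymous substitution.
Codon 2 (ACA, Thr): 3 synonymous substitutions.
Codon 3 (TTA, Leu): 2 synonymous substitutions.
Codon 4 (GTG, Val): 3 synonymous substitutions.
Total: 1 + 3 + 2 + 3 = 9.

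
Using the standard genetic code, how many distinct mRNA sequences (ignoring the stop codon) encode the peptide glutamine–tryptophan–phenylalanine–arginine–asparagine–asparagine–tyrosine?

Gln: 2 codons.
Trp: 1 codon.
Phe: 2 codons.
Arg: 6 codons.
Asn: 2 codons.
Asn: 2 codons.
Tyr: 2 codons.
2 × 1 × 2 × 6 × 2 × 2 × 2 = 192.

192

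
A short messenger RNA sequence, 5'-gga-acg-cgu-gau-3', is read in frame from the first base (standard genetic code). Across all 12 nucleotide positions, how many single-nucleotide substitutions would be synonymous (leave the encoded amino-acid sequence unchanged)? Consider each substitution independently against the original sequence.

10

Codon 1 (GGA, Gly): 3 synonymous substitutions.
Codon 2 (ACG, Thr): 3 synonymous substitutions.
Codon 3 (CGU, Arg): 3 synonymous substitutions.
Codon 4 (GAU, Asp): 1 synonymous substitution.
Total: 3 + 3 + 3 + 1 = 10.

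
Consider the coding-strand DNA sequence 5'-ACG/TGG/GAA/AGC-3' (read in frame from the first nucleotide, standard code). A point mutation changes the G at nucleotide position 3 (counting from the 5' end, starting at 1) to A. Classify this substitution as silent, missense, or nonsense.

Position 3 falls in codon 1: ACG → Thr.
After the substitution the codon is ACA → Thr.
Both encode Thr, so the change is synonymous.

silent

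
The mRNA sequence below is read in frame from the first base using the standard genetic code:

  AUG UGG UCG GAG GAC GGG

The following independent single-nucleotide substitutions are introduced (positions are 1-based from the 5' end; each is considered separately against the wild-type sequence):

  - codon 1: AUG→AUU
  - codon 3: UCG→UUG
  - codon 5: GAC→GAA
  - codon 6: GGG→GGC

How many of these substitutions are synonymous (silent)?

1

Codon 1: AUG (Met) → AUU (Ile) — missense.
Codon 3: UCG (Ser) → UUG (Leu) — missense.
Codon 5: GAC (Asp) → GAA (Glu) — missense.
Codon 6: GGG (Gly) → GGC (Gly) — synonymous.
Synonymous: 1 of 4.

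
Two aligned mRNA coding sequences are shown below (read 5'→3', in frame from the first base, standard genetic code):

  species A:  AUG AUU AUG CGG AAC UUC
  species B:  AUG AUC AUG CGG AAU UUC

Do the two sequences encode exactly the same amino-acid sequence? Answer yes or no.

Codon 1: AUG Met / AUG Met — identical.
Codon 2: AUU Ile / AUC Ile — synonymous.
Codon 3: AUG Met / AUG Met — identical.
Codon 4: CGG Arg / CGG Arg — identical.
Codon 5: AAC Asn / AAU Asn — synonymous.
Codon 6: UUC Phe / UUC Phe — identical.
Nonsynonymous differences: 0 → same protein.

yes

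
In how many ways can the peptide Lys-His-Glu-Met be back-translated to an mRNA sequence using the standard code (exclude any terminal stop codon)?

8

Lys: 2 codons.
His: 2 codons.
Glu: 2 codons.
Met: 1 codon.
2 × 2 × 2 × 1 = 8.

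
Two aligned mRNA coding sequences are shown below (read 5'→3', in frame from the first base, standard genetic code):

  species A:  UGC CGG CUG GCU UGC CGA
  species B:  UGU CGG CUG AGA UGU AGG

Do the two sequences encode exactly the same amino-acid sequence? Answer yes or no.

Codon 1: UGC Cys / UGU Cys — synonymous.
Codon 2: CGG Arg / CGG Arg — identical.
Codon 3: CUG Leu / CUG Leu — identical.
Codon 4: GCU Ala / AGA Arg — nonsynonymous.
Codon 5: UGC Cys / UGU Cys — synonymous.
Codon 6: CGA Arg / AGG Arg — synonymous.
Nonsynonymous differences: 1 → different protein.

no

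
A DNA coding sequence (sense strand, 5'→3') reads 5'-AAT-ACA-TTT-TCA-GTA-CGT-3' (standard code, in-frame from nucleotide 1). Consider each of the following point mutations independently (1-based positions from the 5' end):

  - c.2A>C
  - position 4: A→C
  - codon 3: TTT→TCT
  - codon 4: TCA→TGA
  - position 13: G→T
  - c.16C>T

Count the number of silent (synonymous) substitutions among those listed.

Codon 1: AAT (Asn) → ACT (Thr) — missense.
Codon 2: ACA (Thr) → CCA (Pro) — missense.
Codon 3: TTT (Phe) → TCT (Ser) — missense.
Codon 4: TCA (Ser) → TGA (Stop) — nonsense.
Codon 5: GTA (Val) → TTA (Leu) — missense.
Codon 6: CGT (Arg) → TGT (Cys) — missense.
Synonymous: 0 of 6.

0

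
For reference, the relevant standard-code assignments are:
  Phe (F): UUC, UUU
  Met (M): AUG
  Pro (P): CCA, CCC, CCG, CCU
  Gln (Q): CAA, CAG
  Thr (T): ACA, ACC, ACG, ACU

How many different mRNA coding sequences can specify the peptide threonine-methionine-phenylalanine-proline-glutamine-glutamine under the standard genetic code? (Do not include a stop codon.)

128

Thr: 4 codons.
Met: 1 codon.
Phe: 2 codons.
Pro: 4 codons.
Gln: 2 codons.
Gln: 2 codons.
4 × 1 × 2 × 4 × 2 × 2 = 128.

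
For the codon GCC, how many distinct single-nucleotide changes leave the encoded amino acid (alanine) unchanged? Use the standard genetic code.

3

Position 1: none → 0 synonymous.
Position 2: none → 0 synonymous.
Position 3: GCU, GCA, GCG → 3 synonymous.
Total: 0 + 0 + 3 = 3.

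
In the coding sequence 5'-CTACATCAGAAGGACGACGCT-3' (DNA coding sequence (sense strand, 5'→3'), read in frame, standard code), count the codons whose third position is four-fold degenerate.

2

Codon 1 CTA (Leu): third position 4-fold.
Codon 2 CAT (His): third position 2-fold.
Codon 3 CAG (Gln): third position 2-fold.
Codon 4 AAG (Lys): third position 2-fold.
Codon 5 GAC (Asp): third position 2-fold.
Codon 6 GAC (Asp): third position 2-fold.
Codon 7 GCT (Ala): third position 4-fold.
Four-fold degenerate third positions: 2.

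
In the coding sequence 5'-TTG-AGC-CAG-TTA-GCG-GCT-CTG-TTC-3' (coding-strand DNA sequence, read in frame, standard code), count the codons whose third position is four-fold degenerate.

Codon 1 TTG (Leu): third position 2-fold.
Codon 2 AGC (Ser): third position 2-fold.
Codon 3 CAG (Gln): third position 2-fold.
Codon 4 TTA (Leu): third position 2-fold.
Codon 5 GCG (Ala): third position 4-fold.
Codon 6 GCT (Ala): third position 4-fold.
Codon 7 CTG (Leu): third position 4-fold.
Codon 8 TTC (Phe): third position 2-fold.
Four-fold degenerate third positions: 3.

3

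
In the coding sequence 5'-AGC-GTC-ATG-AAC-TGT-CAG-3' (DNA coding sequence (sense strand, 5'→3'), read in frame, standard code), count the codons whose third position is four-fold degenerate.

1

Codon 1 AGC (Ser): third position 2-fold.
Codon 2 GTC (Val): third position 4-fold.
Codon 3 ATG (Met): third position 1-fold.
Codon 4 AAC (Asn): third position 2-fold.
Codon 5 TGT (Cys): third position 2-fold.
Codon 6 CAG (Gln): third position 2-fold.
Four-fold degenerate third positions: 1.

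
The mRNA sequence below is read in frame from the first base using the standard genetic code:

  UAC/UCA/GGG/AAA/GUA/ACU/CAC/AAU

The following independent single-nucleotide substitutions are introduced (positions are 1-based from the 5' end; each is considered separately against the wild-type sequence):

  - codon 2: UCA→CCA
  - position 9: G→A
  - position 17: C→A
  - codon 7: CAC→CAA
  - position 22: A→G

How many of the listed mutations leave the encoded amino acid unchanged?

1

Codon 2: UCA (Ser) → CCA (Pro) — missense.
Codon 3: GGG (Gly) → GGA (Gly) — synonymous.
Codon 6: ACU (Thr) → AAU (Asn) — missense.
Codon 7: CAC (His) → CAA (Gln) — missense.
Codon 8: AAU (Asn) → GAU (Asp) — missense.
Synonymous: 1 of 5.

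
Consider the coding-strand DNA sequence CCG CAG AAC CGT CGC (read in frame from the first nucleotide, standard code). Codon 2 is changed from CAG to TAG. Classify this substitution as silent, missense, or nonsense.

Position 4 falls in codon 2: CAG → Gln.
After the substitution the codon is TAG → Stop.
The new codon is a stop codon, so this is a nonsense mutation.

nonsense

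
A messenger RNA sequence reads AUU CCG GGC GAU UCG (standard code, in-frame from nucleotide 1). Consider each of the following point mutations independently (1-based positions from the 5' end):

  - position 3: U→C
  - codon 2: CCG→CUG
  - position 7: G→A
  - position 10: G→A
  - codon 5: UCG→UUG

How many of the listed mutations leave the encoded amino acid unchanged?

Codon 1: AUU (Ile) → AUC (Ile) — synonymous.
Codon 2: CCG (Pro) → CUG (Leu) — missense.
Codon 3: GGC (Gly) → AGC (Ser) — missense.
Codon 4: GAU (Asp) → AAU (Asn) — missense.
Codon 5: UCG (Ser) → UUG (Leu) — missense.
Synonymous: 1 of 5.

1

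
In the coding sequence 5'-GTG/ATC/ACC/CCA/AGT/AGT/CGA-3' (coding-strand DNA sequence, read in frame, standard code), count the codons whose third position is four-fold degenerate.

4

Codon 1 GTG (Val): third position 4-fold.
Codon 2 ATC (Ile): third position 3-fold.
Codon 3 ACC (Thr): third position 4-fold.
Codon 4 CCA (Pro): third position 4-fold.
Codon 5 AGT (Ser): third position 2-fold.
Codon 6 AGT (Ser): third position 2-fold.
Codon 7 CGA (Arg): third position 4-fold.
Four-fold degenerate third positions: 4.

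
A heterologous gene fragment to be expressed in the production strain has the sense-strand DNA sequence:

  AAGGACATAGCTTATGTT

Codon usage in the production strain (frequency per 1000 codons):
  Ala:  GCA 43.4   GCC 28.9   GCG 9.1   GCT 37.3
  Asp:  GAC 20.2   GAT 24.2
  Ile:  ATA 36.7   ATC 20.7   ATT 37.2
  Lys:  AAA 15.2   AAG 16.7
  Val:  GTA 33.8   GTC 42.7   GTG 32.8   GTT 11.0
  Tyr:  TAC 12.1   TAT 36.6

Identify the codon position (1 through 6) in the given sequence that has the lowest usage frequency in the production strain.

6

Codon 1 AAG (Lys): 16.7 per 1000.
Codon 2 GAC (Asp): 20.2 per 1000.
Codon 3 ATA (Ile): 36.7 per 1000.
Codon 4 GCT (Ala): 37.3 per 1000.
Codon 5 TAT (Tyr): 36.6 per 1000.
Codon 6 GTT (Val): 11.0 per 1000.
Lowest frequency is 11.0 at codon 6.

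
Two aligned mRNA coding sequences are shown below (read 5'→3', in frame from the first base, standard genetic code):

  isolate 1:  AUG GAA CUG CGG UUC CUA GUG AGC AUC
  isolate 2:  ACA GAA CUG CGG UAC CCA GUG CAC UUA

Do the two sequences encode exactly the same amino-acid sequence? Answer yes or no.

Codon 1: AUG Met / ACA Thr — nonsynonymous.
Codon 2: GAA Glu / GAA Glu — identical.
Codon 3: CUG Leu / CUG Leu — identical.
Codon 4: CGG Arg / CGG Arg — identical.
Codon 5: UUC Phe / UAC Tyr — nonsynonymous.
Codon 6: CUA Leu / CCA Pro — nonsynonymous.
Codon 7: GUG Val / GUG Val — identical.
Codon 8: AGC Ser / CAC His — nonsynonymous.
Codon 9: AUC Ile / UUA Leu — nonsynonymous.
Nonsynonymous differences: 5 → different protein.

no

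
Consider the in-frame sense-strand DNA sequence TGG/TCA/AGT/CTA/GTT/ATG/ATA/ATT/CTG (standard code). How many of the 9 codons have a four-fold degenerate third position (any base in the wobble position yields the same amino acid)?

Codon 1 TGG (Trp): third position 1-fold.
Codon 2 TCA (Ser): third position 4-fold.
Codon 3 AGT (Ser): third position 2-fold.
Codon 4 CTA (Leu): third position 4-fold.
Codon 5 GTT (Val): third position 4-fold.
Codon 6 ATG (Met): third position 1-fold.
Codon 7 ATA (Ile): third position 3-fold.
Codon 8 ATT (Ile): third position 3-fold.
Codon 9 CTG (Leu): third position 4-fold.
Four-fold degenerate third positions: 4.

4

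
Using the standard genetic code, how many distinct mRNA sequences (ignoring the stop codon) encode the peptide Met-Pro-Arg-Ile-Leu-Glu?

864

Met: 1 codon.
Pro: 4 codons.
Arg: 6 codons.
Ile: 3 codons.
Leu: 6 codons.
Glu: 2 codons.
1 × 4 × 6 × 3 × 6 × 2 = 864.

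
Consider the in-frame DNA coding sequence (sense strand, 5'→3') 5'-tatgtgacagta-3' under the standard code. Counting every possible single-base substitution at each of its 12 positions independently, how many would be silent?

Codon 1 (TAT, Tyr): 1 synonymous substitution.
Codon 2 (GTG, Val): 3 synonymous substitutions.
Codon 3 (ACA, Thr): 3 synonymous substitutions.
Codon 4 (GTA, Val): 3 synonymous substitutions.
Total: 1 + 3 + 3 + 3 = 10.

10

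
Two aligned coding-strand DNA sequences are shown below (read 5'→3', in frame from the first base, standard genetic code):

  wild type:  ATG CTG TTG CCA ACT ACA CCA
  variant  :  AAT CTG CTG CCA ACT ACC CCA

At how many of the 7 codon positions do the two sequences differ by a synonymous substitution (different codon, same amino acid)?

2

Codon 1: ATG Met / AAT Asn — nonsynonymous.
Codon 2: CTG Leu / CTG Leu — identical.
Codon 3: TTG Leu / CTG Leu — synonymous.
Codon 4: CCA Pro / CCA Pro — identical.
Codon 5: ACT Thr / ACT Thr — identical.
Codon 6: ACA Thr / ACC Thr — synonymous.
Codon 7: CCA Pro / CCA Pro — identical.
Synonymous differences: 2.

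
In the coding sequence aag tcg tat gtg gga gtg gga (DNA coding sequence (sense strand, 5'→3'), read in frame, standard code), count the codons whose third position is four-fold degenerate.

Codon 1 AAG (Lys): third position 2-fold.
Codon 2 TCG (Ser): third position 4-fold.
Codon 3 TAT (Tyr): third position 2-fold.
Codon 4 GTG (Val): third position 4-fold.
Codon 5 GGA (Gly): third position 4-fold.
Codon 6 GTG (Val): third position 4-fold.
Codon 7 GGA (Gly): third position 4-fold.
Four-fold degenerate third positions: 5.

5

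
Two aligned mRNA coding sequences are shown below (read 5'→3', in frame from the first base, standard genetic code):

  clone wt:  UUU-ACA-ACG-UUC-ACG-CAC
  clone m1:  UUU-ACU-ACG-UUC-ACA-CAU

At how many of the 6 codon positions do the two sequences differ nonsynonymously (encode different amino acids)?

0

Codon 1: UUU Phe / UUU Phe — identical.
Codon 2: ACA Thr / ACU Thr — synonymous.
Codon 3: ACG Thr / ACG Thr — identical.
Codon 4: UUC Phe / UUC Phe — identical.
Codon 5: ACG Thr / ACA Thr — synonymous.
Codon 6: CAC His / CAU His — synonymous.
Nonsynonymous differences: 0.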